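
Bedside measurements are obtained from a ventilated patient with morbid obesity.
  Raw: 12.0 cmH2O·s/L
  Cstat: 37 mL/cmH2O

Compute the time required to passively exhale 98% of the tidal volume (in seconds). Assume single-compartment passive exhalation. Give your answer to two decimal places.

τ = R × C = 12.0 × 37 mL/cmH2O = 12.0 × 0.037 L/cmH2O = 0.444 s.
Exhaled fraction f = 1 − e^(−t/τ) → t = −τ·ln(1 − f) = −0.444·ln(0.02) = 1.737 s.

1.74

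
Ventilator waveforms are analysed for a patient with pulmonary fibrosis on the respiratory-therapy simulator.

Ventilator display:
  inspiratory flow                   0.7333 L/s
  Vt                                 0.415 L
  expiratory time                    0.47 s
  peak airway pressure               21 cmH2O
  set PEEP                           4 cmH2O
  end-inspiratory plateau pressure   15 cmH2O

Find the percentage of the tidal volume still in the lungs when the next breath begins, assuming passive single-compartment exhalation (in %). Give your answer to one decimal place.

R = (PIP − Pplat)/V̇ = (21 − 15) / 0.7333 = 6.0/0.7333 = 8.182 cmH2O·s/L.
C = Vt/(Pplat − PEEP) = 415.0 / (15 − 4) = 415.0/11.0 = 37.727 mL/cmH2O.
τ = R × C = 8.182 × 0.03773 L/cmH2O = 0.3087 s.
Fraction remaining at end-expiration = e^(−Te/τ) = e^(−0.47/0.3087) = 0.2182 → 21.82%.

21.8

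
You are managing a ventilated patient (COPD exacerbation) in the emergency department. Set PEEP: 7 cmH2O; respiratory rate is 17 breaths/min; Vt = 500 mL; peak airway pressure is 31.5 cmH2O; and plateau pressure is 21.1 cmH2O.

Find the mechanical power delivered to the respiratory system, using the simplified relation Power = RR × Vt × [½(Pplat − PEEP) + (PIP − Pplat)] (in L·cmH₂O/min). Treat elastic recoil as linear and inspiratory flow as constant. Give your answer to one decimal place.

148.3

Per-breath work = Vt × [½(Pplat−PEEP) + (PIP−Pplat)] = 0.500 × [0.5×14.1 + 10.4] = 0.500 × 17.45 = 8.725 L·cmH2O.
Power = 17 × 8.725 = 148.33 L·cmH2O/min.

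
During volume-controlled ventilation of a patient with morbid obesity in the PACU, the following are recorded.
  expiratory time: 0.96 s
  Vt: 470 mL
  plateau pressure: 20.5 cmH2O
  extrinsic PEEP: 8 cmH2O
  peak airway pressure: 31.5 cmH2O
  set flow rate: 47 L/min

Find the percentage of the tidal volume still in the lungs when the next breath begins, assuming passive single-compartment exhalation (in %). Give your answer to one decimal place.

16.2

Flow: 47 L/min ÷ 60 = 0.7833 L/s.
R = (PIP − Pplat)/V̇ = (31.5 − 20.5) / 0.7833 = 11.0/0.7833 = 14.043 cmH2O·s/L.
C = Vt/(Pplat − PEEP) = 470.0 / (20.5 − 8) = 470.0/12.5 = 37.6 mL/cmH2O.
τ = R × C = 14.043 × 0.0376 L/cmH2O = 0.528 s.
Fraction remaining at end-expiration = e^(−Te/τ) = e^(−0.96/0.528) = 0.1623 → 16.23%.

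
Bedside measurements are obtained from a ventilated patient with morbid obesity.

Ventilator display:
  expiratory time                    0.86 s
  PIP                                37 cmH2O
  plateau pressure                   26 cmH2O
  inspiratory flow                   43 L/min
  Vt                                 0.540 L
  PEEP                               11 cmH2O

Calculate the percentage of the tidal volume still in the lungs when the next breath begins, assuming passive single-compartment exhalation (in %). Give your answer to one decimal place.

21.1

Flow: 43 L/min ÷ 60 = 0.7167 L/s.
R = (PIP − Pplat)/V̇ = (37 − 26) / 0.7167 = 11.0/0.7167 = 15.348 cmH2O·s/L.
C = Vt/(Pplat − PEEP) = 540.0 / (26 − 11) = 540.0/15.0 = 36.0 mL/cmH2O.
τ = R × C = 15.348 × 0.036 L/cmH2O = 0.5525 s.
Fraction remaining at end-expiration = e^(−Te/τ) = e^(−0.86/0.5525) = 0.2109 → 21.09%.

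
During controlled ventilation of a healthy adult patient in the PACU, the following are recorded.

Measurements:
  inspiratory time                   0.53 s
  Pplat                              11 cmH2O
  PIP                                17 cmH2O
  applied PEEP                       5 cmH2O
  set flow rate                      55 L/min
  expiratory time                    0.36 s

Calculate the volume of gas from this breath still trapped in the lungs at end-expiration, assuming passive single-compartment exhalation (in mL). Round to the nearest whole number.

Flow: 55 L/min ÷ 60 = 0.9167 L/s.
Vt = flow × Ti = 0.9167 L/s × 0.53 s × 1000 mL/L = 485.85 mL.
R = (PIP − Pplat)/V̇ = (17 − 11) / 0.9167 = 6.0/0.9167 = 6.545 cmH2O·s/L.
C = Vt/(Pplat − PEEP) = 485.85 / (11 − 5) = 485.85/6.0 = 80.975 mL/cmH2O.
τ = R × C = 6.545 × 0.08098 L/cmH2O = 0.53 s.
Fraction remaining = e^(−Te/τ) = e^(−0.36/0.53) = 0.507.
Trapped volume = 485.85 × 0.507 = 246.33 mL.

246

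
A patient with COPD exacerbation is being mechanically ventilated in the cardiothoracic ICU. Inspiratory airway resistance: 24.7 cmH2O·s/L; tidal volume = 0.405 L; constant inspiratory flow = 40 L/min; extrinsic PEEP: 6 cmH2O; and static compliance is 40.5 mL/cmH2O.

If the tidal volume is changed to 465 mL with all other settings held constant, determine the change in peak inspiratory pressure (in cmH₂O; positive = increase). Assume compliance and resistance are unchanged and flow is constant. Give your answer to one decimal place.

1.5

PIP = Vt/C + R·V̇ + PEEP (constant-flow equation of motion).
Only the elastic term changes: ΔPIP = ΔVt / C = (465 − 405) / 40.5 = 1.481 cmH2O.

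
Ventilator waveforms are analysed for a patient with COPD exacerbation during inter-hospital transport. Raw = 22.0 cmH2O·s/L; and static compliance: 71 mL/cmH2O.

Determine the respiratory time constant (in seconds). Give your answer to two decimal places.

τ = R × C = 22.0 × 71 mL/cmH2O = 22.0 × 0.071 L/cmH2O = 1.562 s.

1.56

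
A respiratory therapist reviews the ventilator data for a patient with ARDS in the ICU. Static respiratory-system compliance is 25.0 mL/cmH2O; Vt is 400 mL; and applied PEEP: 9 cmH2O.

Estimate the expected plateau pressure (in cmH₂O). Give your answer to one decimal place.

25.0

Pplat = PEEP + Vt / Cstat = 9 + 400 / 25.0 = 9 + 16.0 = 25.0 cmH2O.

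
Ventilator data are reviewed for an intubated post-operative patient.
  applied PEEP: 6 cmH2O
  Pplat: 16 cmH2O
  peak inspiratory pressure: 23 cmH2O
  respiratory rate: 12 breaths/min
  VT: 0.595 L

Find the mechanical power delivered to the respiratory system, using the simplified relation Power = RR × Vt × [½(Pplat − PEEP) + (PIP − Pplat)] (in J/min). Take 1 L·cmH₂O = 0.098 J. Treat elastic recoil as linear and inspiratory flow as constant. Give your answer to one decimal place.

8.4

Per-breath work = Vt × [½(Pplat−PEEP) + (PIP−Pplat)] = 0.595 × [0.5×10.0 + 7.0] = 0.595 × 12.0 = 7.14 L·cmH2O.
Power = 12 × 7.14 = 85.68 L·cmH2O/min.
× 0.098 J/(L·cmH2O) → 8.397 J/min.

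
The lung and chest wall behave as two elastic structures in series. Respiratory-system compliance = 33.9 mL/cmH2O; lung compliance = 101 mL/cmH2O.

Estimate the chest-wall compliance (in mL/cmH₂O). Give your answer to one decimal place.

1/Ccw = 1/Crs − 1/CL.
1/Ccw = 1/33.9 − 1/101 = 0.0196.
Ccw = 51.02 mL/cmH2O.

51.0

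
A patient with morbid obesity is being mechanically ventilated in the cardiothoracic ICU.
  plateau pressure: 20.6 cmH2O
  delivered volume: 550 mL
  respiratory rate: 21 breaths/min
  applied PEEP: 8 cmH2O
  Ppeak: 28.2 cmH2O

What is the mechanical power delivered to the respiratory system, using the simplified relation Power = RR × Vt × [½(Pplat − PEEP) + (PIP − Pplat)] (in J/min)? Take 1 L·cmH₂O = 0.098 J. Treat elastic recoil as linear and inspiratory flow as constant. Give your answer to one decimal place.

15.7

Per-breath work = Vt × [½(Pplat−PEEP) + (PIP−Pplat)] = 0.550 × [0.5×12.6 + 7.6] = 0.550 × 13.9 = 7.645 L·cmH2O.
Power = 21 × 7.645 = 160.55 L·cmH2O/min.
× 0.098 J/(L·cmH2O) → 15.734 J/min.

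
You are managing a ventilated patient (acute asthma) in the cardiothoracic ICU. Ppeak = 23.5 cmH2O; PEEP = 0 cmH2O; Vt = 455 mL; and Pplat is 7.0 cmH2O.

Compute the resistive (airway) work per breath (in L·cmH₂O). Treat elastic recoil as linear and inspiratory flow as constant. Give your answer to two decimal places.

With constant inspiratory flow the resistive pressure is constant at PIP − Pplat = 23.5 − 7.0 = 16.5 cmH2O, so resistive work = 16.5 × 0.455 = 7.508 L·cmH2O.

7.51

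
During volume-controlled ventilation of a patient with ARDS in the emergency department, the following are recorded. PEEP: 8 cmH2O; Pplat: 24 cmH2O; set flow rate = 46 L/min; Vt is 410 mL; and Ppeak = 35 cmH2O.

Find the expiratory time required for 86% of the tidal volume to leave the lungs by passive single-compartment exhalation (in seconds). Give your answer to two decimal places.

Flow: 46 L/min ÷ 60 = 0.7667 L/s.
R = (PIP − Pplat)/V̇ = (35 − 24) / 0.7667 = 11.0/0.7667 = 14.347 cmH2O·s/L.
C = Vt/(Pplat − PEEP) = 410.0 / (24 − 8) = 410.0/16.0 = 25.625 mL/cmH2O.
τ = R × C = 14.347 × 0.02563 L/cmH2O = 0.3677 s.
t = −τ·ln(1 − 0.86) = −0.3677·ln(0.14) = 0.7229 s.

0.72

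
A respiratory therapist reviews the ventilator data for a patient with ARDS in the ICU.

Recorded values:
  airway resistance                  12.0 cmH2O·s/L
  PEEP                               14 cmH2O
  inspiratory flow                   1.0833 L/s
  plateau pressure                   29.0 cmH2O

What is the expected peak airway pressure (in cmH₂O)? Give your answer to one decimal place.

PIP = Pplat + Raw × flow = 29.0 + 12.0 × 1.0833 = 29.0 + 13.0 = 42.0 cmH2O.

42.0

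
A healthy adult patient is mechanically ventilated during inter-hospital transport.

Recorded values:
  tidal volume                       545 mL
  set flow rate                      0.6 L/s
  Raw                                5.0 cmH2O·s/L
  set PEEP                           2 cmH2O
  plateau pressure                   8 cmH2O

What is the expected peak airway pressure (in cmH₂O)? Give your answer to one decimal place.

PIP = Pplat + Raw × flow = 8 + 5.0 × 0.6 = 8 + 3.0 = 11.0 cmH2O.

11.0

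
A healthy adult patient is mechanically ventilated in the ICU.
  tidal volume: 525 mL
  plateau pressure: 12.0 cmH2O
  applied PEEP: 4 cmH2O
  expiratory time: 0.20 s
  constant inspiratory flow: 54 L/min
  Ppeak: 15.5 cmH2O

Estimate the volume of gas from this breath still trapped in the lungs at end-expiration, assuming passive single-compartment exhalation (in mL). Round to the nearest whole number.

240

Flow: 54 L/min ÷ 60 = 0.9 L/s.
R = (PIP − Pplat)/V̇ = (15.5 − 12.0) / 0.9 = 3.5/0.9 = 3.889 cmH2O·s/L.
C = Vt/(Pplat − PEEP) = 525.0 / (12.0 − 4) = 525.0/8.0 = 65.625 mL/cmH2O.
τ = R × C = 3.889 × 0.06563 L/cmH2O = 0.2552 s.
Fraction remaining = e^(−Te/τ) = e^(−0.20/0.2552) = 0.4567.
Trapped volume = 525.0 × 0.4567 = 239.77 mL.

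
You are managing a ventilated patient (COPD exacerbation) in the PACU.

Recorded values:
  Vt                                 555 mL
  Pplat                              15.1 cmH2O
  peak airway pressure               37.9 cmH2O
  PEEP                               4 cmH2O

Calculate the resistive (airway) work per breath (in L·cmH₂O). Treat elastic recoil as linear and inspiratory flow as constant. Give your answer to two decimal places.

With constant inspiratory flow the resistive pressure is constant at PIP − Pplat = 37.9 − 15.1 = 22.8 cmH2O, so resistive work = 22.8 × 0.555 = 12.654 L·cmH2O.

12.65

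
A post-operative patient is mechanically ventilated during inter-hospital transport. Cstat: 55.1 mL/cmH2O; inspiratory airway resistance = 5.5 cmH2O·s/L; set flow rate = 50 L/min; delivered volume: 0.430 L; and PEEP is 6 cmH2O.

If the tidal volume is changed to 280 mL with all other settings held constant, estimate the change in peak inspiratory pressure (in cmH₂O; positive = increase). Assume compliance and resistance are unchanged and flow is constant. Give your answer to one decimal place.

PIP = Vt/C + R·V̇ + PEEP (constant-flow equation of motion).
Only the elastic term changes: ΔPIP = ΔVt / C = (280 − 430) / 55.1 = -2.722 cmH2O.

-2.7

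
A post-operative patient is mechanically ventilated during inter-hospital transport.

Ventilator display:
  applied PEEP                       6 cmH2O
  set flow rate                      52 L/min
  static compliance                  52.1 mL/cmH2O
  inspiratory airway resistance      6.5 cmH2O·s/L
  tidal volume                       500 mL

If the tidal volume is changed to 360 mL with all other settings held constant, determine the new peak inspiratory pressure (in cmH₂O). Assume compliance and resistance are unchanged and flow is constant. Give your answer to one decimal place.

18.5

Flow: 52 L/min ÷ 60 = 0.8667 L/s.
PIP = Vt/C + R·V̇ + PEEP (constant-flow equation of motion).
Only the elastic term changes: ΔPIP = ΔVt / C = (360 − 500) / 52.1 = -2.687 cmH2O.
Original PIP = 500/52.1 + 6.5×0.8667 + 6 = 21.23 cmH2O; new PIP = 21.23 + (-2.687) = 18.543 cmH2O.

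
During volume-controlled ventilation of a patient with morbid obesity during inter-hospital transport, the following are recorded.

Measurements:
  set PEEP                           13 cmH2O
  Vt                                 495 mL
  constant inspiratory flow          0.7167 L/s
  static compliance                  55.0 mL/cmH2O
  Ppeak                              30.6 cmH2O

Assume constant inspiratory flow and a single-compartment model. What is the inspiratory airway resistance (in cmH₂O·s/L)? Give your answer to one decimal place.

12.0

Equation of motion (constant flow): PIP = Vt/C + R·V̇ + PEEP.
R·V̇ = PIP − Vt/C − PEEP = 30.6 − 495/55.0 − 13 = 30.6 − 9.0 − 13 = 8.6 cmH2O.
R = 8.6 / 0.7167 = 11.999 cmH2O·s/L.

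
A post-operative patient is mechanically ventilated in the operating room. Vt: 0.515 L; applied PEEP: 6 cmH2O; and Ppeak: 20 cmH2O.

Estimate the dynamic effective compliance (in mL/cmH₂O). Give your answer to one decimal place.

36.8

Dynamic compliance = Vt / (PIP − PEEP) = 515 / (20 − 6) = 515 / 14.0 = 36.786 mL/cmH2O.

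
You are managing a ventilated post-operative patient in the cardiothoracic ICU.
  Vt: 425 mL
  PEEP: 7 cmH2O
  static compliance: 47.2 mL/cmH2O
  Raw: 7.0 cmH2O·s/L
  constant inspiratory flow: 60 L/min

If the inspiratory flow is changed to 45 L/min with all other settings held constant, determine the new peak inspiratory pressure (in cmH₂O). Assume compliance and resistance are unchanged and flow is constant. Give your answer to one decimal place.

Flow: 60 L/min ÷ 60 = 1 L/s.
New flow: 45 L/min ÷ 60 = 0.75 L/s.
PIP = Vt/C + R·V̇ + PEEP (constant-flow equation of motion).
Only the resistive term changes: ΔPIP = R × ΔV̇ = 7.0 × (0.75 − 1) = 7.0 × -0.25 = -1.75 cmH2O.
Original PIP = 425/47.2 + 7.0×1 + 7 = 23.004 cmH2O; new PIP = 23.004 + (-1.75) = 21.254 cmH2O.

21.3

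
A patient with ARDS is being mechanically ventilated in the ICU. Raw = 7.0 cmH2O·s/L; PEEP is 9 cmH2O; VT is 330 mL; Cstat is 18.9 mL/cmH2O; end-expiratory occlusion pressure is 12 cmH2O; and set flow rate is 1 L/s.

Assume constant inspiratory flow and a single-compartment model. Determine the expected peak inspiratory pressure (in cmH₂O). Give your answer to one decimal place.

36.5

Total PEEP = 12 cmH2O (set 9 + intrinsic 3); this is the baseline alveolar pressure.
Equation of motion (constant flow): PIP = Vt/C + R·V̇ + PEEP.
PIP = 330/18.9 + 7.0×1 + 12 = 17.46 + 7.0 + 12 = 36.46 cmH2O.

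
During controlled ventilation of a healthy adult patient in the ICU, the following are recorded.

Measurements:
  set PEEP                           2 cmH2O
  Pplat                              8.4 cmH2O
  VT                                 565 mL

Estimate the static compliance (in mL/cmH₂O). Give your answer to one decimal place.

Cstat = Vt / (Pplat − PEEP) = 565 / (8.4 − 2) = 565 / 6.4 = 88.281 mL/cmH2O.

88.3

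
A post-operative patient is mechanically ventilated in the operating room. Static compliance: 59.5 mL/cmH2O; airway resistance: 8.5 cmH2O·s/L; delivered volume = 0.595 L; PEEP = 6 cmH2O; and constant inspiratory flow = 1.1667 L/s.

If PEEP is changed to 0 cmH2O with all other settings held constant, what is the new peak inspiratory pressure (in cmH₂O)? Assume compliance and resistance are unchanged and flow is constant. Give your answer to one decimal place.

19.9

PIP = Vt/C + R·V̇ + PEEP (constant-flow equation of motion).
Only the baseline term changes: ΔPIP = ΔPEEP = 0 − 6 = -6.0 cmH2O.
Original PIP = 595/59.5 + 8.5×1.1667 + 6 = 25.917 cmH2O; new PIP = 25.917 + (-6.0) = 19.917 cmH2O.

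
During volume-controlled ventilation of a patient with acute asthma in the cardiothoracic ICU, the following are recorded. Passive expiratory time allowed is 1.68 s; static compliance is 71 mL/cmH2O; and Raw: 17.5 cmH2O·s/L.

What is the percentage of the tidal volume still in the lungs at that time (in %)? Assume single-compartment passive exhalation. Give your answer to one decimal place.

25.9

τ = R × C = 17.5 × 71 mL/cmH2O = 17.5 × 0.071 L/cmH2O = 1.243 s.
Passive exhalation: V(t)/V₀ = e^(−t/τ) = e^(−1.68/1.243) = 0.2588.
Fraction remaining = 0.2588 → 25.88%.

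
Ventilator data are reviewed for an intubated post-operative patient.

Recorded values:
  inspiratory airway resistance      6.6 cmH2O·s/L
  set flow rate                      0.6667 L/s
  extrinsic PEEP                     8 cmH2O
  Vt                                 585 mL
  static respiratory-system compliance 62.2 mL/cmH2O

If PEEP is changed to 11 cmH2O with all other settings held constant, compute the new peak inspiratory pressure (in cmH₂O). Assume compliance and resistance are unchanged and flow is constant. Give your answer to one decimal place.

PIP = Vt/C + R·V̇ + PEEP (constant-flow equation of motion).
Only the baseline term changes: ΔPIP = ΔPEEP = 11 − 8 = 3.0 cmH2O.
Original PIP = 585/62.2 + 6.6×0.6667 + 8 = 21.805 cmH2O; new PIP = 21.805 + (3.0) = 24.805 cmH2O.

24.8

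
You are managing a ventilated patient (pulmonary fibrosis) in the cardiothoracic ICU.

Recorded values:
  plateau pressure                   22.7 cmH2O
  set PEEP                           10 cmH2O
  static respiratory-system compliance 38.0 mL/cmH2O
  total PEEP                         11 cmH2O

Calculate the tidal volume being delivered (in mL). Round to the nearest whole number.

End-expiratory occlusion gives total PEEP = 11 cmH2O (intrinsic PEEP = 11 − 10 = 1). Use total PEEP for the elastic gradient.
Vt = Cstat × (Pplat − PEEPtotal) = 38.0 × (22.7 − 11) = 38.0 × 11.7 = 444.6 mL.

445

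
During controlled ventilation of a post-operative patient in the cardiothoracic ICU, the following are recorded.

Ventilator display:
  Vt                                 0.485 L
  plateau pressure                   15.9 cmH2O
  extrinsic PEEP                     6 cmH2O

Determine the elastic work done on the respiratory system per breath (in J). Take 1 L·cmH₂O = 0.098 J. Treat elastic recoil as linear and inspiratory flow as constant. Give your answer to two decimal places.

0.24

Elastic work ≈ ½ × (Pplat − PEEP) × Vt = 0.5 × (15.9 − 6) × 0.485 L = 0.5 × 9.9 × 0.485 = 2.401 L·cmH2O.
× 0.098 J/(L·cmH2O) → 0.2353 J.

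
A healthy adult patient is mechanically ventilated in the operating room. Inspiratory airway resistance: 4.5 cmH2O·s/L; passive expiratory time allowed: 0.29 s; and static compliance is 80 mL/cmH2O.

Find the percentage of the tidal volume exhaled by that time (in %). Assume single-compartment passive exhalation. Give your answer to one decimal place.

55.3

τ = R × C = 4.5 × 80 mL/cmH2O = 4.5 × 0.080 L/cmH2O = 0.36 s.
Passive exhalation: V(t)/V₀ = e^(−t/τ) = e^(−0.29/0.36) = 0.4468.
Fraction exhaled = 1 − 0.4468 = 0.5532 → 55.32%.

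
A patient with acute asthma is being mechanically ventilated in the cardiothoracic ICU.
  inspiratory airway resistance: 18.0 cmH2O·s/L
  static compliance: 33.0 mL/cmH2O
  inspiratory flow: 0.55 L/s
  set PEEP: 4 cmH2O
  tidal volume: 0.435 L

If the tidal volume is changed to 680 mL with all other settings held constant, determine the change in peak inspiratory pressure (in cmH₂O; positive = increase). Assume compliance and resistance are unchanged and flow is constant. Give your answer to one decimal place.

PIP = Vt/C + R·V̇ + PEEP (constant-flow equation of motion).
Only the elastic term changes: ΔPIP = ΔVt / C = (680 − 435) / 33.0 = 7.424 cmH2O.

7.4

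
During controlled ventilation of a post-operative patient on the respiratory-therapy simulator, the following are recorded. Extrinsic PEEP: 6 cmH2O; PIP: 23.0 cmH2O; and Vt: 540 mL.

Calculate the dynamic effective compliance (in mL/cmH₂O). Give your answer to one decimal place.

31.8

Dynamic compliance = Vt / (PIP − PEEP) = 540 / (23.0 − 6) = 540 / 17.0 = 31.765 mL/cmH2O.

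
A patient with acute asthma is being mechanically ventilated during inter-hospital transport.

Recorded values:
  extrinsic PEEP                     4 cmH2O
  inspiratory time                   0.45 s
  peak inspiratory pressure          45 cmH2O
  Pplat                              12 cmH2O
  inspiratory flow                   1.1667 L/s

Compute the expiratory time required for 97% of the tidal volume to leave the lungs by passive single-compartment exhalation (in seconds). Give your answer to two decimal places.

Vt = flow × Ti = 1.1667 L/s × 0.45 s × 1000 mL/L = 525.02 mL.
R = (PIP − Pplat)/V̇ = (45 − 12) / 1.1667 = 33.0/1.1667 = 28.285 cmH2O·s/L.
C = Vt/(Pplat − PEEP) = 525.02 / (12 − 4) = 525.02/8.0 = 65.628 mL/cmH2O.
τ = R × C = 28.285 × 0.06563 L/cmH2O = 1.856 s.
t = −τ·ln(1 − 0.97) = −1.856·ln(0.03) = 6.508 s.

6.51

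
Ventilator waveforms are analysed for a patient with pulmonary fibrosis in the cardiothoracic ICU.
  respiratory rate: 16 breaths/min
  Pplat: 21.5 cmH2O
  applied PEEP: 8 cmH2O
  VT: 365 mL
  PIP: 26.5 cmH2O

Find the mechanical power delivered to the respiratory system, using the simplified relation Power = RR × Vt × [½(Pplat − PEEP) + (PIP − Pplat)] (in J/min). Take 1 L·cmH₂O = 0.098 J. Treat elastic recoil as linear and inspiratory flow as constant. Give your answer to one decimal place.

6.7

Per-breath work = Vt × [½(Pplat−PEEP) + (PIP−Pplat)] = 0.365 × [0.5×13.5 + 5.0] = 0.365 × 11.75 = 4.289 L·cmH2O.
Power = 16 × 4.289 = 68.624 L·cmH2O/min.
× 0.098 J/(L·cmH2O) → 6.725 J/min.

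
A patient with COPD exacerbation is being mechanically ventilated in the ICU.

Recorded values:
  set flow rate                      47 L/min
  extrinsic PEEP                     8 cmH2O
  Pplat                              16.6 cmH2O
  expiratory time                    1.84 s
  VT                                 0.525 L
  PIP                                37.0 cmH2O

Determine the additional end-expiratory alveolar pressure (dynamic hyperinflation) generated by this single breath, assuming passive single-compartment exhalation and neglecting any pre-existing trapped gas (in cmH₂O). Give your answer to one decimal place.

2.7

Flow: 47 L/min ÷ 60 = 0.7833 L/s.
R = (PIP − Pplat)/V̇ = (37.0 − 16.6) / 0.7833 = 20.4/0.7833 = 26.044 cmH2O·s/L.
C = Vt/(Pplat − PEEP) = 525.0 / (16.6 − 8) = 525.0/8.6 = 61.047 mL/cmH2O.
τ = R × C = 26.044 × 0.06105 L/cmH2O = 1.59 s.
Fraction remaining = e^(−Te/τ) = e^(−1.84/1.59) = 0.3144; trapped volume = 525.0 × 0.3144 = 165.06 mL.
Additional alveolar pressure from trapping ≈ V_trapped / C = 165.06 / 61.047 = 2.704 cmH2O.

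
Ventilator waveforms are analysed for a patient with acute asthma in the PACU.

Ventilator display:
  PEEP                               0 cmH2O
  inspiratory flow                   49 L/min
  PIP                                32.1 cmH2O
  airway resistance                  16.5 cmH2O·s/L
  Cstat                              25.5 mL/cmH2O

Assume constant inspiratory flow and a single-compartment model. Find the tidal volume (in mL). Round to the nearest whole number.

475

Flow: 49 L/min ÷ 60 = 0.8167 L/s.
Equation of motion (constant flow): PIP = Vt/C + R·V̇ + PEEP.
Vt/C = PIP − R·V̇ − PEEP = 32.1 − 13.476 − 0 = 18.624 cmH2O.
Vt = C × 18.624 = 25.5 × 18.624 = 474.91 mL.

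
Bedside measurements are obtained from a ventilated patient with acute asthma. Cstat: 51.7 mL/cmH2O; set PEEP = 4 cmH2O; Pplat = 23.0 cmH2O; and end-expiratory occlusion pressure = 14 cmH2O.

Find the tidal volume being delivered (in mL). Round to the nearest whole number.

End-expiratory occlusion gives total PEEP = 14 cmH2O (intrinsic PEEP = 14 − 4 = 10). Use total PEEP for the elastic gradient.
Vt = Cstat × (Pplat − PEEPtotal) = 51.7 × (23.0 − 14) = 51.7 × 9.0 = 465.3 mL.

465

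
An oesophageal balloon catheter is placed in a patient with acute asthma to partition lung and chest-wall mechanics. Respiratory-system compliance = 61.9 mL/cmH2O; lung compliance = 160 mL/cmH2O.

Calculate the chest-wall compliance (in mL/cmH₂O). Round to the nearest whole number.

101

1/Ccw = 1/Crs − 1/CL.
1/Ccw = 1/61.9 − 1/160 = 0.009905.
Ccw = 100.96 mL/cmH2O.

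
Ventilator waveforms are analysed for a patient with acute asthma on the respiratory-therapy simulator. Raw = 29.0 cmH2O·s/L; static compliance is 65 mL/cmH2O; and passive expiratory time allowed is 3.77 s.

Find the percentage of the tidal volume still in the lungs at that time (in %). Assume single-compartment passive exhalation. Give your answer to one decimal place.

τ = R × C = 29.0 × 65 mL/cmH2O = 29.0 × 0.065 L/cmH2O = 1.885 s.
Passive exhalation: V(t)/V₀ = e^(−t/τ) = e^(−3.77/1.885) = 0.1353.
Fraction remaining = 0.1353 → 13.53%.

13.5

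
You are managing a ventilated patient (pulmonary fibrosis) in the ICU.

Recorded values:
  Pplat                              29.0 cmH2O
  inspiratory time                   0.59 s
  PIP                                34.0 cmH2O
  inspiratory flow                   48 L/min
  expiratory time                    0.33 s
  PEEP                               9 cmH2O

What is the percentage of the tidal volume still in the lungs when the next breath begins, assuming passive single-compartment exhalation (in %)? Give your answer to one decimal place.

Flow: 48 L/min ÷ 60 = 0.8 L/s.
Vt = flow × Ti = 0.8 L/s × 0.59 s × 1000 mL/L = 472.0 mL.
R = (PIP − Pplat)/V̇ = (34.0 − 29.0) / 0.8 = 5.0/0.8 = 6.25 cmH2O·s/L.
C = Vt/(Pplat − PEEP) = 472.0 / (29.0 − 9) = 472.0/20.0 = 23.6 mL/cmH2O.
τ = R × C = 6.25 × 0.0236 L/cmH2O = 0.1475 s.
Fraction remaining at end-expiration = e^(−Te/τ) = e^(−0.33/0.1475) = 0.1067 → 10.67%.

10.7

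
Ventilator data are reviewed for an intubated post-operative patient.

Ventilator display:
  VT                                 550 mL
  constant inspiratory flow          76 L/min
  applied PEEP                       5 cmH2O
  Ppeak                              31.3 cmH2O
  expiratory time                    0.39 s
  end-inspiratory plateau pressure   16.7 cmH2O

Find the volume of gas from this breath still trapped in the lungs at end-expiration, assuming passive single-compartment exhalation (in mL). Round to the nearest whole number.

268

Flow: 76 L/min ÷ 60 = 1.2667 L/s.
R = (PIP − Pplat)/V̇ = (31.3 − 16.7) / 1.2667 = 14.6/1.2667 = 11.526 cmH2O·s/L.
C = Vt/(Pplat − PEEP) = 550.0 / (16.7 − 5) = 550.0/11.7 = 47.009 mL/cmH2O.
τ = R × C = 11.526 × 0.04701 L/cmH2O = 0.5418 s.
Fraction remaining = e^(−Te/τ) = e^(−0.39/0.5418) = 0.4868.
Trapped volume = 550.0 × 0.4868 = 267.74 mL.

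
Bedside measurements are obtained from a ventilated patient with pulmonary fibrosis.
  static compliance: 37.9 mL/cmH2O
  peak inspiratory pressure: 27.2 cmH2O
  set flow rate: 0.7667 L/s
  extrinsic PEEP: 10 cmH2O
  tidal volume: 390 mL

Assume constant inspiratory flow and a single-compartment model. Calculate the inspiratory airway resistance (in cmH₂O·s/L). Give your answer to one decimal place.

Equation of motion (constant flow): PIP = Vt/C + R·V̇ + PEEP.
R·V̇ = PIP − Vt/C − PEEP = 27.2 − 390/37.9 − 10 = 27.2 − 10.29 − 10 = 6.91 cmH2O.
R = 6.91 / 0.7667 = 9.013 cmH2O·s/L.

9.0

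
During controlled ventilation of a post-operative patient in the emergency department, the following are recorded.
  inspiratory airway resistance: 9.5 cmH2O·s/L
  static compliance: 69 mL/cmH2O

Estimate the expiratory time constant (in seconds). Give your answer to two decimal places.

0.66

τ = R × C = 9.5 × 69 mL/cmH2O = 9.5 × 0.069 L/cmH2O = 0.6555 s.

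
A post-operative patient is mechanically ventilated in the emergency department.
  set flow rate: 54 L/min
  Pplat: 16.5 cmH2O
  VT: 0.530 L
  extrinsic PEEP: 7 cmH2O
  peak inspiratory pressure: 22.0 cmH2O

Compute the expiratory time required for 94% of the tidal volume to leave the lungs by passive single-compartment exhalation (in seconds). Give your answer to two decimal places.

Flow: 54 L/min ÷ 60 = 0.9 L/s.
R = (PIP − Pplat)/V̇ = (22.0 − 16.5) / 0.9 = 5.5/0.9 = 6.111 cmH2O·s/L.
C = Vt/(Pplat − PEEP) = 530.0 / (16.5 − 7) = 530.0/9.5 = 55.789 mL/cmH2O.
τ = R × C = 6.111 × 0.05579 L/cmH2O = 0.3409 s.
t = −τ·ln(1 − 0.94) = −0.3409·ln(0.06) = 0.9591 s.

0.96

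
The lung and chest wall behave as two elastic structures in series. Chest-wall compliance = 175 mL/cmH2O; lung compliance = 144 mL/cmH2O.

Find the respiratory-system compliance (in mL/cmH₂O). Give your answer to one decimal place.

Lung and chest wall are elastances in series: 1/Crs = 1/CL + 1/Ccw.
1/Crs = 1/144 + 1/175 = 0.01266.
Crs = 78.989 mL/cmH2O.

79.0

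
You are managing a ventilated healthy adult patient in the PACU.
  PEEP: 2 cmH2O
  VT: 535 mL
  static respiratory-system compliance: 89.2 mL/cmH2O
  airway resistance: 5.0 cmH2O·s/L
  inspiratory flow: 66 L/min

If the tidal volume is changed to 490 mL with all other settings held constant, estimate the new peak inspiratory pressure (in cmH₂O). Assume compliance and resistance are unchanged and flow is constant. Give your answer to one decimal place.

13.0

Flow: 66 L/min ÷ 60 = 1.1 L/s.
PIP = Vt/C + R·V̇ + PEEP (constant-flow equation of motion).
Only the elastic term changes: ΔPIP = ΔVt / C = (490 − 535) / 89.2 = -0.5045 cmH2O.
Original PIP = 535/89.2 + 5.0×1.1 + 2 = 13.498 cmH2O; new PIP = 13.498 + (-0.5045) = 12.994 cmH2O.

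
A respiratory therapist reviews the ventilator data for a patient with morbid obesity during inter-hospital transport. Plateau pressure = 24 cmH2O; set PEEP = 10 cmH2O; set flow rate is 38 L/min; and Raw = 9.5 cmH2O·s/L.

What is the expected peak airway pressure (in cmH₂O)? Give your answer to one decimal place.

Flow: 38 L/min ÷ 60 = 0.6333 L/s.
PIP = Pplat + Raw × flow = 24 + 9.5 × 0.6333 = 24 + 6.016 = 30.016 cmH2O.

30.0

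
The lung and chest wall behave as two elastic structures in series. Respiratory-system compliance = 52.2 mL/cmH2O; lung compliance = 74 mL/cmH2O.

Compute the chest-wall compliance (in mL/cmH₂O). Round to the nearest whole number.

1/Ccw = 1/Crs − 1/CL.
1/Ccw = 1/52.2 − 1/74 = 0.005644.
Ccw = 177.18 mL/cmH2O.

177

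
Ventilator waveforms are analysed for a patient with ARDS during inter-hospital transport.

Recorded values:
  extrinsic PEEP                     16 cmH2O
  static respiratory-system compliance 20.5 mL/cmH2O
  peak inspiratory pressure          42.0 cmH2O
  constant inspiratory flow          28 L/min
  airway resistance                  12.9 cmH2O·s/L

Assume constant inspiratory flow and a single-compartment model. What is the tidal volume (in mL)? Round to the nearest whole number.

Flow: 28 L/min ÷ 60 = 0.4667 L/s.
Equation of motion (constant flow): PIP = Vt/C + R·V̇ + PEEP.
Vt/C = PIP − R·V̇ − PEEP = 42.0 − 6.02 − 16 = 19.98 cmH2O.
Vt = C × 19.98 = 20.5 × 19.98 = 409.59 mL.

410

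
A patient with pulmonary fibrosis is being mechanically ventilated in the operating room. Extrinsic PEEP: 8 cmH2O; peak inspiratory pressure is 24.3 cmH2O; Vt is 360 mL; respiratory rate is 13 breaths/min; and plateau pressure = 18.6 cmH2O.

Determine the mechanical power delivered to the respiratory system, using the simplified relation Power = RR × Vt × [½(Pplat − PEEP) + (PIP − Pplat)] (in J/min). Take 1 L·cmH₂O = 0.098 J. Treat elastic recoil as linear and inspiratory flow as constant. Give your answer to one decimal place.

5.0

Per-breath work = Vt × [½(Pplat−PEEP) + (PIP−Pplat)] = 0.360 × [0.5×10.6 + 5.7] = 0.360 × 11.0 = 3.96 L·cmH2O.
Power = 13 × 3.96 = 51.48 L·cmH2O/min.
× 0.098 J/(L·cmH2O) → 5.045 J/min.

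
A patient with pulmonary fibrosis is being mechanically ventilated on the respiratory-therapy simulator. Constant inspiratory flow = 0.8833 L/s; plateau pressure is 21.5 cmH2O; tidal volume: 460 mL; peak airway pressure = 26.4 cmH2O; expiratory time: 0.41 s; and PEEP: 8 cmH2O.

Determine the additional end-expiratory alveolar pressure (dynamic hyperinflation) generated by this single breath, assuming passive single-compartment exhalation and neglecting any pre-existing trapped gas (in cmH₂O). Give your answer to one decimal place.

R = (PIP − Pplat)/V̇ = (26.4 − 21.5) / 0.8833 = 4.9/0.8833 = 5.547 cmH2O·s/L.
C = Vt/(Pplat − PEEP) = 460.0 / (21.5 − 8) = 460.0/13.5 = 34.074 mL/cmH2O.
τ = R × C = 5.547 × 0.03407 L/cmH2O = 0.189 s.
Fraction remaining = e^(−Te/τ) = e^(−0.41/0.189) = 0.1143; trapped volume = 460.0 × 0.1143 = 52.578 mL.
Additional alveolar pressure from trapping ≈ V_trapped / C = 52.578 / 34.074 = 1.543 cmH2O.

1.5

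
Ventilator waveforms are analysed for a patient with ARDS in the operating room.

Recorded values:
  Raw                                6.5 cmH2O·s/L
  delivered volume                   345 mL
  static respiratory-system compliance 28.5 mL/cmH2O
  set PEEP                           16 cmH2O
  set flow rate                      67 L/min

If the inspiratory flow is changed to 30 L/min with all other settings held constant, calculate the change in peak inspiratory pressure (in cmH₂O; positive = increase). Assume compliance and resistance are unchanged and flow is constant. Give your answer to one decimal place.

Flow: 67 L/min ÷ 60 = 1.1167 L/s.
New flow: 30 L/min ÷ 60 = 0.5 L/s.
PIP = Vt/C + R·V̇ + PEEP (constant-flow equation of motion).
Only the resistive term changes: ΔPIP = R × ΔV̇ = 6.5 × (0.5 − 1.1167) = 6.5 × -0.6167 = -4.009 cmH2O.

-4.0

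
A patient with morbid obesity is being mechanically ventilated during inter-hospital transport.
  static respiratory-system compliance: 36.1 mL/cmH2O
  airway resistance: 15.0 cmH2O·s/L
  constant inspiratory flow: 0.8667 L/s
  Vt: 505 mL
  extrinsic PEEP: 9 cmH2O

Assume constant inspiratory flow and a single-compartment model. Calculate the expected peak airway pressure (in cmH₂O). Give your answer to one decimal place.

36.0

Equation of motion (constant flow): PIP = Vt/C + R·V̇ + PEEP.
PIP = 505/36.1 + 15.0×0.8667 + 9 = 13.989 + 13.001 + 9 = 35.99 cmH2O.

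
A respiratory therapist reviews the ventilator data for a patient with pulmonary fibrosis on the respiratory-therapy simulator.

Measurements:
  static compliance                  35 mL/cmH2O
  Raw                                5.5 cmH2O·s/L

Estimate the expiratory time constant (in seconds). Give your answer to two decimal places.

0.19

τ = R × C = 5.5 × 35 mL/cmH2O = 5.5 × 0.035 L/cmH2O = 0.1925 s.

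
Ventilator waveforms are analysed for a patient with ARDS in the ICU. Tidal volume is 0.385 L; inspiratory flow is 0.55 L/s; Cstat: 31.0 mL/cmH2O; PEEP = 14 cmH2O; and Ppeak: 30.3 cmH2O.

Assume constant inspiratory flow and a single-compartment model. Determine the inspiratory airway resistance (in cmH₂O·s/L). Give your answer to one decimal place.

7.1

Equation of motion (constant flow): PIP = Vt/C + R·V̇ + PEEP.
R·V̇ = PIP − Vt/C − PEEP = 30.3 − 385/31.0 − 14 = 30.3 − 12.419 − 14 = 3.881 cmH2O.
R = 3.881 / 0.55 = 7.056 cmH2O·s/L.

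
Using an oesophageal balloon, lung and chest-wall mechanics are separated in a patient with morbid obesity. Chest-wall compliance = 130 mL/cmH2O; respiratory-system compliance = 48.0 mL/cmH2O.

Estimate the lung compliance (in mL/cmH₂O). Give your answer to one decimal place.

76.1

1/CL = 1/Crs − 1/Ccw.
1/CL = 1/48.0 − 1/130 = 0.01314.
CL = 76.104 mL/cmH2O.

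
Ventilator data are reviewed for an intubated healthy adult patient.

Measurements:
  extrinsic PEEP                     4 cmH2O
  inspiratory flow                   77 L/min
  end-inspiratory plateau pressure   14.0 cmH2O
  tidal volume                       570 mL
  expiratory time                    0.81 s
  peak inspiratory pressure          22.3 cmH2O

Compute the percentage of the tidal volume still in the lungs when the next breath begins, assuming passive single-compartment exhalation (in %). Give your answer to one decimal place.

11.1

Flow: 77 L/min ÷ 60 = 1.2833 L/s.
R = (PIP − Pplat)/V̇ = (22.3 − 14.0) / 1.2833 = 8.3/1.2833 = 6.468 cmH2O·s/L.
C = Vt/(Pplat − PEEP) = 570.0 / (14.0 − 4) = 570.0/10.0 = 57.0 mL/cmH2O.
τ = R × C = 6.468 × 0.057 L/cmH2O = 0.3687 s.
Fraction remaining at end-expiration = e^(−Te/τ) = e^(−0.81/0.3687) = 0.1111 → 11.11%.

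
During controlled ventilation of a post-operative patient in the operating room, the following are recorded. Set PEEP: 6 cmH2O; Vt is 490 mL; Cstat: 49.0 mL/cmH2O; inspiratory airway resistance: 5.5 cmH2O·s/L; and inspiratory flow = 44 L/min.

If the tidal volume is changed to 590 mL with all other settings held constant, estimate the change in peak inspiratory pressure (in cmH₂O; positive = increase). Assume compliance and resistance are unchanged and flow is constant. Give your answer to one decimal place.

PIP = Vt/C + R·V̇ + PEEP (constant-flow equation of motion).
Only the elastic term changes: ΔPIP = ΔVt / C = (590 − 490) / 49.0 = 2.041 cmH2O.

2.0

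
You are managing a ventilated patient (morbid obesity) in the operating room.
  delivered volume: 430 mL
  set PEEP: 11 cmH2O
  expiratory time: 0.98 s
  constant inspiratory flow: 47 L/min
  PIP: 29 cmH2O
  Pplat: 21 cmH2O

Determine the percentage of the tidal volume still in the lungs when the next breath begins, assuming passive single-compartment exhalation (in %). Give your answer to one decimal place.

Flow: 47 L/min ÷ 60 = 0.7833 L/s.
R = (PIP − Pplat)/V̇ = (29 − 21) / 0.7833 = 8.0/0.7833 = 10.213 cmH2O·s/L.
C = Vt/(Pplat − PEEP) = 430.0 / (21 − 11) = 430.0/10.0 = 43.0 mL/cmH2O.
τ = R × C = 10.213 × 0.043 L/cmH2O = 0.4392 s.
Fraction remaining at end-expiration = e^(−Te/τ) = e^(−0.98/0.4392) = 0.1074 → 10.74%.

10.7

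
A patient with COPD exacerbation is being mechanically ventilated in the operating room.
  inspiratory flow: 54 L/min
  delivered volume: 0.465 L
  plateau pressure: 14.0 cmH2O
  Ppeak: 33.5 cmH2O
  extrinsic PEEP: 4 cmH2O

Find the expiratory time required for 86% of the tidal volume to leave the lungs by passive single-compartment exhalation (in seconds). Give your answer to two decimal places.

1.98

Flow: 54 L/min ÷ 60 = 0.9 L/s.
R = (PIP − Pplat)/V̇ = (33.5 − 14.0) / 0.9 = 19.5/0.9 = 21.667 cmH2O·s/L.
C = Vt/(Pplat − PEEP) = 465.0 / (14.0 − 4) = 465.0/10.0 = 46.5 mL/cmH2O.
τ = R × C = 21.667 × 0.0465 L/cmH2O = 1.008 s.
t = −τ·ln(1 − 0.86) = −1.008·ln(0.14) = 1.982 s.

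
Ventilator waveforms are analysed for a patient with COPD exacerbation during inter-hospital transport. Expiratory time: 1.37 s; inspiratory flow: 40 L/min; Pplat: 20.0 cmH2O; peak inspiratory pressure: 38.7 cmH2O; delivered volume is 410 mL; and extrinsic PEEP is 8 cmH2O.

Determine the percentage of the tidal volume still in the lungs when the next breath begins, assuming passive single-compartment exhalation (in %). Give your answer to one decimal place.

23.9

Flow: 40 L/min ÷ 60 = 0.6667 L/s.
R = (PIP − Pplat)/V̇ = (38.7 − 20.0) / 0.6667 = 18.7/0.6667 = 28.049 cmH2O·s/L.
C = Vt/(Pplat − PEEP) = 410.0 / (20.0 − 8) = 410.0/12.0 = 34.167 mL/cmH2O.
τ = R × C = 28.049 × 0.03417 L/cmH2O = 0.9584 s.
Fraction remaining at end-expiration = e^(−Te/τ) = e^(−1.37/0.9584) = 0.2394 → 23.94%.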